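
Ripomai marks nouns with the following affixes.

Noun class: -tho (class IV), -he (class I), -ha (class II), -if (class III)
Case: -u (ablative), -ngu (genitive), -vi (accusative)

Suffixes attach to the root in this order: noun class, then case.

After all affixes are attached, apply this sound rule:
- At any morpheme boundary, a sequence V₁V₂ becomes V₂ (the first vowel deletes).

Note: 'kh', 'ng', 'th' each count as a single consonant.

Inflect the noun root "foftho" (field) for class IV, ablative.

Attach noun class class IV -tho → fofthotho.
Attach case ablative -u → fofthothou.
Apply vowel deletion: fofthothou → fofthothu.

fofthothu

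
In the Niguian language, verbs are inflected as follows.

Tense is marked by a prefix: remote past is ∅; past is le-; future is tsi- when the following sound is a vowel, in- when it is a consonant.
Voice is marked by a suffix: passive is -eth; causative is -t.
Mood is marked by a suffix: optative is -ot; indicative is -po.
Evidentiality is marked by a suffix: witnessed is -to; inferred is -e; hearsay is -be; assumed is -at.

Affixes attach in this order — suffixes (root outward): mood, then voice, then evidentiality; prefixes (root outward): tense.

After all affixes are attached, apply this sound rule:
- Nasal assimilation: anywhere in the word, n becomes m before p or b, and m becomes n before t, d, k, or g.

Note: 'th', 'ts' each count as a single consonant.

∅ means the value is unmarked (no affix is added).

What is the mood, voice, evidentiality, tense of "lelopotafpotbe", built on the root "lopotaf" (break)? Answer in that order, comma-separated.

indicative, causative, hearsay, past

Segment: le-lopotaf-po-t-be.
mood: -po → indicative.
voice: -t → causative.
evidentiality: -be → hearsay.
tense: le- → past.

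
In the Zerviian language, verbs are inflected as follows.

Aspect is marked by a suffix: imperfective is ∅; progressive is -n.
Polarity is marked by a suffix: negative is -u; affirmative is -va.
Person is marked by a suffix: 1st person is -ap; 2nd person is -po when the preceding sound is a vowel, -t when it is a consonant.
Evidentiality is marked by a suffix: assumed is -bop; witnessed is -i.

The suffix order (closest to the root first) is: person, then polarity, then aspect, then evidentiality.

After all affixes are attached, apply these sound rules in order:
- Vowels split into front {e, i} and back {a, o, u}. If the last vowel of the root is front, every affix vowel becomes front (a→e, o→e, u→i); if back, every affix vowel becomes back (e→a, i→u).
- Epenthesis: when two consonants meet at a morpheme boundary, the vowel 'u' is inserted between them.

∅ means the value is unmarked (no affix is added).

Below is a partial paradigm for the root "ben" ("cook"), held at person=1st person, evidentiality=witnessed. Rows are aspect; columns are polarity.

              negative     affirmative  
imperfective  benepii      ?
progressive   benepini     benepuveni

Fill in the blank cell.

Attach person 1st person -ap → benap.
Attach polarity affirmative -va → benapva.
aspect = imperfective: zero marking, form stays benapva.
Attach evidentiality witnessed -i → benapvai.
Apply vowel harmony: benapvai → benepvei.
Apply epenthesis: benepvei → benepuvei.

benepuvei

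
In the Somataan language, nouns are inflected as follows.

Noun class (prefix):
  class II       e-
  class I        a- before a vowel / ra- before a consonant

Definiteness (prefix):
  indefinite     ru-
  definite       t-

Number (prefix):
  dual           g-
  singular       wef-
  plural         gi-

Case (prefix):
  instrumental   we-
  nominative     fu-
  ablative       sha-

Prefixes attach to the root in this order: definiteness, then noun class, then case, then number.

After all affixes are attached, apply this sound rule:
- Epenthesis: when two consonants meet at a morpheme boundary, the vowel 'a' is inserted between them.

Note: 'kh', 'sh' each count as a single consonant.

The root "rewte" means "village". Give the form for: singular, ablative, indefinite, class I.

wefashararurewte

Attach definiteness indefinite ru- → rurewte.
Attach noun class class I ra- (before consonant 'r') → rarurewte.
Attach case ablative sha- → shararurewte.
Attach number singular wef- → wefshararurewte.
Apply epenthesis: wefshararurewte → wefashararurewte.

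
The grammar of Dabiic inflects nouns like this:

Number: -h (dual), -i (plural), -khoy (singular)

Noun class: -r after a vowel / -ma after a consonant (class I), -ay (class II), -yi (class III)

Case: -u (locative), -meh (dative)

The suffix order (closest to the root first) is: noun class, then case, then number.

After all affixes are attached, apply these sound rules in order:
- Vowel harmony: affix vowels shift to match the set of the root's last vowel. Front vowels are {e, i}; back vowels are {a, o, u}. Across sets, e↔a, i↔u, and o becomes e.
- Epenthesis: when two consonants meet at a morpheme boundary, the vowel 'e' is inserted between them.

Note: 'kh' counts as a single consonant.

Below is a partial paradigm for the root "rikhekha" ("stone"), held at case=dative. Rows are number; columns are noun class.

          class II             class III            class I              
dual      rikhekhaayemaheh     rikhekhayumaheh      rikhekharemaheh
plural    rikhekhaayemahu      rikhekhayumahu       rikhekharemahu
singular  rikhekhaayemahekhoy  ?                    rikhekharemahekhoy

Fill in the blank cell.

Attach noun class class III -yi → rikhekhayi.
Attach case dative -meh → rikhekhayimeh.
Attach number singular -khoy → rikhekhayimehkhoy.
Apply vowel harmony: rikhekhayimehkhoy → rikhekhayumahkhoy.
Apply epenthesis: rikhekhayumahkhoy → rikhekhayumahekhoy.

rikhekhayumahekhoy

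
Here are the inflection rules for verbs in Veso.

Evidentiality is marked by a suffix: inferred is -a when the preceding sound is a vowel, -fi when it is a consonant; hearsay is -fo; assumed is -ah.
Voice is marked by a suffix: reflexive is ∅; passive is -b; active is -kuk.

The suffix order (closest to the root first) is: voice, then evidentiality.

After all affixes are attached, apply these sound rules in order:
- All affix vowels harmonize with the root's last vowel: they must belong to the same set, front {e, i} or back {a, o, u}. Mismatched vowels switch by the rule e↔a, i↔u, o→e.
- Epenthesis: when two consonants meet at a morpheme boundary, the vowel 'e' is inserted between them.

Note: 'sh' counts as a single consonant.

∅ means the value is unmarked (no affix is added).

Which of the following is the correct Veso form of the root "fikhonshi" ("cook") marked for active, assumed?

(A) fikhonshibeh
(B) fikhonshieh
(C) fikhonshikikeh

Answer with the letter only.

Attach voice active -kuk → fikhonshikuk.
Attach evidentiality assumed -ah → fikhonshikukah.
Apply vowel harmony: fikhonshikukah → fikhonshikikeh.
Epenthesis: no change.
So the correct form is fikhonshikikeh, option (C).
(A) fikhonshibeh is wrong: it uses passive instead of active for voice.
(B) fikhonshieh is wrong: it uses reflexive instead of active for voice.

C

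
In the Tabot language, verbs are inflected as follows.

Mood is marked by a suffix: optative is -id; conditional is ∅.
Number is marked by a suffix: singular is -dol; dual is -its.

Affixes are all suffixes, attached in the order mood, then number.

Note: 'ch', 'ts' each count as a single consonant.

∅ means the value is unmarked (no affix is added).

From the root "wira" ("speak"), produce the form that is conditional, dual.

wiraits

mood = conditional: zero marking, form stays wira.
Attach number dual -its → wiraits.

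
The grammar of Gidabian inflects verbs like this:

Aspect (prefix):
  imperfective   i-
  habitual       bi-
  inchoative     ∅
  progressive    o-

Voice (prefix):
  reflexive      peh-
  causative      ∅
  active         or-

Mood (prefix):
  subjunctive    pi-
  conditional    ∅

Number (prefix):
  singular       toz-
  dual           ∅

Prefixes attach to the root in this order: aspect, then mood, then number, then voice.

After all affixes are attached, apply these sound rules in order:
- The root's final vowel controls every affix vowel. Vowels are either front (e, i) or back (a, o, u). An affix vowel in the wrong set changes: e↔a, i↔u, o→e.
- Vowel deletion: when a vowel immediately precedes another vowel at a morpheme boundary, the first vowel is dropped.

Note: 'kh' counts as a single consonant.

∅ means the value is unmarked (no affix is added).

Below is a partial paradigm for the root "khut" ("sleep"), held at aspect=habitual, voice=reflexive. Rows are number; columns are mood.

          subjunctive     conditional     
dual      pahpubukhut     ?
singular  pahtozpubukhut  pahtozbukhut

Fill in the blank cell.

Attach aspect habitual bi- → bikhut.
mood = conditional: zero marking, form stays bikhut.
number = dual: zero marking, form stays bikhut.
Attach voice reflexive peh- → pehbikhut.
Apply vowel harmony: pehbikhut → pahbukhut.
Vowel deletion: no change.

pahbukhut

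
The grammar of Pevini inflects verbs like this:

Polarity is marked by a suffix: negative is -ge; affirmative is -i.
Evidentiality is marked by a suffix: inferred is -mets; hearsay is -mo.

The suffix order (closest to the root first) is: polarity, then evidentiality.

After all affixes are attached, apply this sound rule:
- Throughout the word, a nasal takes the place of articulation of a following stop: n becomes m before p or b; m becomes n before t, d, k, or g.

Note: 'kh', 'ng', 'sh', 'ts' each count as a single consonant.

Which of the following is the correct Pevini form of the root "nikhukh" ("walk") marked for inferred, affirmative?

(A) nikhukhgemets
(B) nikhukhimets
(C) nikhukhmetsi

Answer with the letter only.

Attach polarity affirmative -i → nikhukhi.
Attach evidentiality inferred -mets → nikhukhimets.
Nasal assimilation: no change.
So the correct form is nikhukhimets, option (B).
(A) nikhukhgemets is wrong: it uses negative instead of affirmative for polarity.
(C) nikhukhmetsi is wrong: it has the affixes in the wrong order.

B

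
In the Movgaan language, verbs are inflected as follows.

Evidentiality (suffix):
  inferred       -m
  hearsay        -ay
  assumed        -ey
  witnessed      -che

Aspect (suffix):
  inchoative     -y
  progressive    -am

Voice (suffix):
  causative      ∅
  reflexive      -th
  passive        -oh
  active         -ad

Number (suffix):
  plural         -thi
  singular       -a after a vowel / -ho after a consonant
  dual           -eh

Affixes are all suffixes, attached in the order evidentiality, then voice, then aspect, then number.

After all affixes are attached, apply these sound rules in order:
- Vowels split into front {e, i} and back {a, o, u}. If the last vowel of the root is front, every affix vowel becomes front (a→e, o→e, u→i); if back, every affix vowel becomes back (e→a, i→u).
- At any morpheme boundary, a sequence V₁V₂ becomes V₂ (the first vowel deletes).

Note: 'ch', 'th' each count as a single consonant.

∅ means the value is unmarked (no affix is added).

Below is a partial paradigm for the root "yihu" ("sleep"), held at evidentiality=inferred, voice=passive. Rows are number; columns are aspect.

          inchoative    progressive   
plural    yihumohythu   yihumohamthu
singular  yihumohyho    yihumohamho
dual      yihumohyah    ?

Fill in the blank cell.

yihumohamah

Attach evidentiality inferred -m → yihum.
Attach voice passive -oh → yihumoh.
Attach aspect progressive -am → yihumoham.
Attach number dual -eh → yihumohameh.
Apply vowel harmony: yihumohameh → yihumohamah.
Vowel deletion: no change.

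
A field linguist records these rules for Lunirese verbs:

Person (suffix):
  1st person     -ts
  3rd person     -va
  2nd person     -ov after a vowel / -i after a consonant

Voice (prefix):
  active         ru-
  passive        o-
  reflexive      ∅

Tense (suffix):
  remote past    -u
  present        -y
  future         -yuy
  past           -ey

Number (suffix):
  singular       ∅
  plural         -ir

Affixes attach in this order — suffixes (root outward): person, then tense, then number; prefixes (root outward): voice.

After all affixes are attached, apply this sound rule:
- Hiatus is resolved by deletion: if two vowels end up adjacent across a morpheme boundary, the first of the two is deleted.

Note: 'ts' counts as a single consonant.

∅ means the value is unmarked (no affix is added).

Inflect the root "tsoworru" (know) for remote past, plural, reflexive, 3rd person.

tsoworruvir

voice = reflexive: zero marking, form stays tsoworru.
Attach person 3rd person -va → tsoworruva.
Attach tense remote past -u → tsoworruvau.
Attach number plural -ir → tsoworruvauir.
Apply vowel deletion: tsoworruvauir → tsoworruvir.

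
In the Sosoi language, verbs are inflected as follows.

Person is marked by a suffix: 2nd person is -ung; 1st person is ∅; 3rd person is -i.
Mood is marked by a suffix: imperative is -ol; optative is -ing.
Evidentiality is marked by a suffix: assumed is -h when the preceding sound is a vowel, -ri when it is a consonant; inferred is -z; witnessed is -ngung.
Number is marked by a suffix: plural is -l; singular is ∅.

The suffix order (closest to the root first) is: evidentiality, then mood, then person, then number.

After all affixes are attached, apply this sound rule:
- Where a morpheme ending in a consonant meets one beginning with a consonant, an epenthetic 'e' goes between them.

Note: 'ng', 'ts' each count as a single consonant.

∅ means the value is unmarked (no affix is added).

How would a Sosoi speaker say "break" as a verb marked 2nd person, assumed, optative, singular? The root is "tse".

tsehingung

Attach evidentiality assumed -h (after vowel 'e') → tseh.
Attach mood optative -ing → tsehing.
Attach person 2nd person -ung → tsehingung.
number = singular: zero marking, form stays tsehingung.
Epenthesis: no change.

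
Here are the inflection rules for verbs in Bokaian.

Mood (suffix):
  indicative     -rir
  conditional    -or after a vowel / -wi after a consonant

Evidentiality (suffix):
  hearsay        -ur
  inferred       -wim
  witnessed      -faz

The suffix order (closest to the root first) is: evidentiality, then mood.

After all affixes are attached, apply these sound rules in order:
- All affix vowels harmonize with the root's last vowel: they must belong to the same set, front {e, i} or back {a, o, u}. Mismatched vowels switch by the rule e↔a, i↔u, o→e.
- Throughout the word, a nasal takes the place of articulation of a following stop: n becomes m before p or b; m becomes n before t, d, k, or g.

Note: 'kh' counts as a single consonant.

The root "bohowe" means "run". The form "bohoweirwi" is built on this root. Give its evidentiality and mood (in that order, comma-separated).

hearsay, conditional

Segment: bohowe-ur-wi.
evidentiality: -ur → hearsay.
mood: -or/wi → conditional.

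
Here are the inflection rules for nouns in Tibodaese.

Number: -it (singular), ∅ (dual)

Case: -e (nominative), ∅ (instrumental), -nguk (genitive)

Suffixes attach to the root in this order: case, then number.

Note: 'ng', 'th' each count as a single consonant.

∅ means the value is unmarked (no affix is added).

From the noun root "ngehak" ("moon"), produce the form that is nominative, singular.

ngehakeit

Attach case nominative -e → ngehake.
Attach number singular -it → ngehakeit.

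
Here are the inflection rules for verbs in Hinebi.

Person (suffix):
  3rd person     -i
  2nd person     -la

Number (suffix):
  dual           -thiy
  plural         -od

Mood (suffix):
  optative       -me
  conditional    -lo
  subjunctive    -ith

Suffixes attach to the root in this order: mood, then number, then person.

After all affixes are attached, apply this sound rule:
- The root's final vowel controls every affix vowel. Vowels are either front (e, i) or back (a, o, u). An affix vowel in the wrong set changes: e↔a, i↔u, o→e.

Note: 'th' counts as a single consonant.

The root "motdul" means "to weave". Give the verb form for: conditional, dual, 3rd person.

motdullothuyu

Attach mood conditional -lo → motdullo.
Attach number dual -thiy → motdullothiy.
Attach person 3rd person -i → motdullothiyi.
Apply vowel harmony: motdullothiyi → motdullothuyu.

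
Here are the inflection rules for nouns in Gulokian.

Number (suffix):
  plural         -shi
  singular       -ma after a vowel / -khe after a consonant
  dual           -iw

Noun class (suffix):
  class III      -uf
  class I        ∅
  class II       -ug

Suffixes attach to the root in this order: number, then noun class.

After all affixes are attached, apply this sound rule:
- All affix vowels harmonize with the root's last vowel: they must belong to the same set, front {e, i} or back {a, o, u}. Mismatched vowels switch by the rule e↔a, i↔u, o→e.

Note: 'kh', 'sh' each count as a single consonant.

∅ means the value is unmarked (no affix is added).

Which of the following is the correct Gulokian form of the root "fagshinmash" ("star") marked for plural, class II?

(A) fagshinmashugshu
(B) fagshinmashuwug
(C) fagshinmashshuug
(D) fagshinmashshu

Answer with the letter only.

Attach number plural -shi → fagshinmashshi.
Attach noun class class II -ug → fagshinmashshiug.
Apply vowel harmony: fagshinmashshiug → fagshinmashshuug.
So the correct form is fagshinmashshuug, option (C).
(D) fagshinmashshu is wrong: it uses class I instead of class II for noun class.
(A) fagshinmashugshu is wrong: it has the affixes in the wrong order.
(B) fagshinmashuwug is wrong: it uses dual instead of plural for number.

C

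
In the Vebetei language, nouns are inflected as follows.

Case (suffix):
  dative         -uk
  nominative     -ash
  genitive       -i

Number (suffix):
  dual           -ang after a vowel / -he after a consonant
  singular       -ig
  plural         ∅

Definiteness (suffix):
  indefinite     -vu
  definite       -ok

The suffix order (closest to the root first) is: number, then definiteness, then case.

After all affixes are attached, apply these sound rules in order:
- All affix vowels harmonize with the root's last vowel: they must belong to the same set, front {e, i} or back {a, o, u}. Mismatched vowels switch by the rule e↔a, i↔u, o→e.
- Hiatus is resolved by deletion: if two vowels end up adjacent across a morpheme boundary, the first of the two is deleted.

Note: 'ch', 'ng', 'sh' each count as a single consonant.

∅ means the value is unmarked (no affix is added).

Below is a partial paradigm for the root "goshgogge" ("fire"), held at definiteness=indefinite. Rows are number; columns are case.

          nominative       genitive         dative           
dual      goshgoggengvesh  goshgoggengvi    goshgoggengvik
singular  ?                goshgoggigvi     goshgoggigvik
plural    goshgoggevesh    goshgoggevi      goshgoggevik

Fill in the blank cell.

Attach number singular -ig → goshgoggeig.
Attach definiteness indefinite -vu → goshgoggeigvu.
Attach case nominative -ash → goshgoggeigvuash.
Apply vowel harmony: goshgoggeigvuash → goshgoggeigviesh.
Apply vowel deletion: goshgoggeigviesh → goshgoggigvesh.

goshgoggigvesh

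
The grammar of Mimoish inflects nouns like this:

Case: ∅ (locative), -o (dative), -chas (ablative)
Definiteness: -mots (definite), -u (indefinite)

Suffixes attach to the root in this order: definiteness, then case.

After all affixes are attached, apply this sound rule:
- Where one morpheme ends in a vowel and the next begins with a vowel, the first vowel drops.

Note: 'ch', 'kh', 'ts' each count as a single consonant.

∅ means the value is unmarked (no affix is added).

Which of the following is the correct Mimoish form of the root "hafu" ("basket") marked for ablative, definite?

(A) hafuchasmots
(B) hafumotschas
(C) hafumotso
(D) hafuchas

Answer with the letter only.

B

Attach definiteness definite -mots → hafumots.
Attach case ablative -chas → hafumotschas.
Vowel deletion: no change.
So the correct form is hafumotschas, option (B).
(D) hafuchas is wrong: it uses indefinite instead of definite for definiteness.
(A) hafuchasmots is wrong: it has the affixes in the wrong order.
(C) hafumotso is wrong: it uses dative instead of ablative for case.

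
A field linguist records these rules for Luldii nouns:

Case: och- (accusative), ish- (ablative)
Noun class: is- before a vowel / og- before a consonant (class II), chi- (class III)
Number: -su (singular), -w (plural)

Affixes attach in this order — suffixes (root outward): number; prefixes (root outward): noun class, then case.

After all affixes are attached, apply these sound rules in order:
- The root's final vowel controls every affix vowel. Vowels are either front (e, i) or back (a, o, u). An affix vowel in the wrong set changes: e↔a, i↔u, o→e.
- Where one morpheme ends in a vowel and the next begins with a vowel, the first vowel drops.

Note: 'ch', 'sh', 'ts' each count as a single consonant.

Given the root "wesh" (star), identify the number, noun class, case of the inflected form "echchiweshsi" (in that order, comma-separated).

Segment: och-chi-wesh-su.
number: -su → singular.
noun class: chi- → class III.
case: och- → accusative.

singular, class III, accusative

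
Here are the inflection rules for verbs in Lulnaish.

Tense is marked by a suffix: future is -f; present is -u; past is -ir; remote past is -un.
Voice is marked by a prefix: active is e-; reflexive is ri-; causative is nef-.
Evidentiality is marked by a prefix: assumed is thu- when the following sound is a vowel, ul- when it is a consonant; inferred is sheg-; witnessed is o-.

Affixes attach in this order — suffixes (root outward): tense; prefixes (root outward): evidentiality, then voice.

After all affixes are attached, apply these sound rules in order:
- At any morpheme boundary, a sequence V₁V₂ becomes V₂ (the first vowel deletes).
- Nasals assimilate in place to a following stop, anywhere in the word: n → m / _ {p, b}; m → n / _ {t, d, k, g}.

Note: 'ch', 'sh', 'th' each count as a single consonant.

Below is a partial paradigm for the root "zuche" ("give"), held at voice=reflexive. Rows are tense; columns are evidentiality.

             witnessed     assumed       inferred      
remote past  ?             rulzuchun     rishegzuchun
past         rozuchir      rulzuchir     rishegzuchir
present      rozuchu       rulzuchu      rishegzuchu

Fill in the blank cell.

Attach evidentiality witnessed o- → ozuche.
Attach voice reflexive ri- → riozuche.
Attach tense remote past -un → riozucheun.
Apply vowel deletion: riozucheun → rozuchun.
Nasal assimilation: no change.

rozuchun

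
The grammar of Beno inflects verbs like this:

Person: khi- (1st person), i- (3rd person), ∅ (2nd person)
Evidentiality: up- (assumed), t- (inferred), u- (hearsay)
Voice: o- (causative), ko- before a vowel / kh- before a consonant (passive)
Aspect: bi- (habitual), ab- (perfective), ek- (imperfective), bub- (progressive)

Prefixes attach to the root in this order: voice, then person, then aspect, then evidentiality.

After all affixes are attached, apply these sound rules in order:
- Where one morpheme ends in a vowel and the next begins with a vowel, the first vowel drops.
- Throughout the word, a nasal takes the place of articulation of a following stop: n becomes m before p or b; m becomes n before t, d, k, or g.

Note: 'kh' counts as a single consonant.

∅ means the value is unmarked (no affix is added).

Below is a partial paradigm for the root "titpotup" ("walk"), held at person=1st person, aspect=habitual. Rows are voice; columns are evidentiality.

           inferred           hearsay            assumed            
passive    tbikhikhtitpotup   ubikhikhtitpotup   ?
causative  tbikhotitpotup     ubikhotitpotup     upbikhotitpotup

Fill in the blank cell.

Attach voice passive kh- (before consonant 't') → khtitpotup.
Attach person 1st person khi- → khikhtitpotup.
Attach aspect habitual bi- → bikhikhtitpotup.
Attach evidentiality assumed up- → upbikhikhtitpotup.
Vowel deletion: no change.
Nasal assimilation: no change.

upbikhikhtitpotup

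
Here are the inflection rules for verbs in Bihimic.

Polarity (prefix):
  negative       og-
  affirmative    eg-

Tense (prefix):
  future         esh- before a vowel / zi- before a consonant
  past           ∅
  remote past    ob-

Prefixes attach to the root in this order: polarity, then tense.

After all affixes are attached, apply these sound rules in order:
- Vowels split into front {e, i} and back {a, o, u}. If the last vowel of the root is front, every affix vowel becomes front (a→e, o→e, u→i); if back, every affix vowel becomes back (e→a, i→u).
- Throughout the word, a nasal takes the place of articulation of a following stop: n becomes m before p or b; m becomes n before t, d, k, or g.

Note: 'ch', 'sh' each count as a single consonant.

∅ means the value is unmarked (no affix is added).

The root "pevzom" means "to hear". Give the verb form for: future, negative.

ashogpevzom

Attach polarity negative og- → ogpevzom.
Attach tense future esh- (before vowel 'o') → eshogpevzom.
Apply vowel harmony: eshogpevzom → ashogpevzom.
Nasal assimilation: no change.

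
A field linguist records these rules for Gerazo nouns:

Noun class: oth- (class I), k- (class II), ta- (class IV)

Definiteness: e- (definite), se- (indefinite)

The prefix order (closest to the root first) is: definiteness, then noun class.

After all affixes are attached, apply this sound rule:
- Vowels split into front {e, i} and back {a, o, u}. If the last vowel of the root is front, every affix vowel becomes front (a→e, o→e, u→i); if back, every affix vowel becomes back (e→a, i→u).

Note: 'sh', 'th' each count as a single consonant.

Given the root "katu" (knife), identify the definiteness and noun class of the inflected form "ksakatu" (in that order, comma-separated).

indefinite, class II

Segment: k-se-katu.
definiteness: se- → indefinite.
noun class: k- → class II.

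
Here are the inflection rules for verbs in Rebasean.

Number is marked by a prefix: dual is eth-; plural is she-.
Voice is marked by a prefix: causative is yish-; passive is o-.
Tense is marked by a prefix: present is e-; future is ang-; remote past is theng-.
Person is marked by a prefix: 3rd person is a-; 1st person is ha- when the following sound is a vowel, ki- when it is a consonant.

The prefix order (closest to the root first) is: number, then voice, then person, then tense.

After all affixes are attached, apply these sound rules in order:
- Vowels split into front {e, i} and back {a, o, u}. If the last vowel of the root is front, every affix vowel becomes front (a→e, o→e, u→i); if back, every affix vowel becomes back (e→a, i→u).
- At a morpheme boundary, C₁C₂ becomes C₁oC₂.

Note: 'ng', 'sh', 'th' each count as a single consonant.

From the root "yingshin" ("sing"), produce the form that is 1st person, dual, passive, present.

Attach number dual eth- → ethyingshin.
Attach voice passive o- → oethyingshin.
Attach person 1st person ha- (before vowel 'o') → haoethyingshin.
Attach tense present e- → ehaoethyingshin.
Apply vowel harmony: ehaoethyingshin → eheeethyingshin.
Apply epenthesis: eheeethyingshin → eheeethoyingshin.

eheeethoyingshin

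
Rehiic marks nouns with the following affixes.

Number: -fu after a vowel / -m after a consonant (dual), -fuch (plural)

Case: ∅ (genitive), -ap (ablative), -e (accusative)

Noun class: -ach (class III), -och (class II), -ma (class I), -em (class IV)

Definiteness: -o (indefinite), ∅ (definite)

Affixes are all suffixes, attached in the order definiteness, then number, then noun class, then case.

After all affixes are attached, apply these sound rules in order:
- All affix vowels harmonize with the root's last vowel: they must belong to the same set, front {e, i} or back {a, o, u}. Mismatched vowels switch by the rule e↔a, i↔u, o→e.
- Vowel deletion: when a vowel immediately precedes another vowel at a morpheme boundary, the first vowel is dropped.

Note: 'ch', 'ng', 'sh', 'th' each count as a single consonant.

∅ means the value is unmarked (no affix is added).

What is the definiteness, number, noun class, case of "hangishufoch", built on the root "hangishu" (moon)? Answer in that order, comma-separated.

definite, dual, class II, genitive

Segment: hangishu-fu-och.
definiteness: ∅ → definite.
number: -fu/m → dual.
noun class: -och → class II.
case: ∅ → genitive.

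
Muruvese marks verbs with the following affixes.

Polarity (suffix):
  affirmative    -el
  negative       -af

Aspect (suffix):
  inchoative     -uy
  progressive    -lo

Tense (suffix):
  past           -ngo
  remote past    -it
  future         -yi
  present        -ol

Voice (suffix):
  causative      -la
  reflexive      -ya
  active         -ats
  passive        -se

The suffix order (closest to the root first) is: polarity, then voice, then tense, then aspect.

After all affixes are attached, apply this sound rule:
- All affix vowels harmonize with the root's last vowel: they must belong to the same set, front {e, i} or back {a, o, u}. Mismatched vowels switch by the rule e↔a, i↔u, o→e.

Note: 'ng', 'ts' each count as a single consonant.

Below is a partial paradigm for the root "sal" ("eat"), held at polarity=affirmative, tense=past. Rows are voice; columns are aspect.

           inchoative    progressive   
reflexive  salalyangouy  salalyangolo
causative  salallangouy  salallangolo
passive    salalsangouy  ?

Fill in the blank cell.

salalsangolo

Attach polarity affirmative -el → salel.
Attach voice passive -se → salelse.
Attach tense past -ngo → salelsengo.
Attach aspect progressive -lo → salelsengolo.
Apply vowel harmony: salelsengolo → salalsangolo.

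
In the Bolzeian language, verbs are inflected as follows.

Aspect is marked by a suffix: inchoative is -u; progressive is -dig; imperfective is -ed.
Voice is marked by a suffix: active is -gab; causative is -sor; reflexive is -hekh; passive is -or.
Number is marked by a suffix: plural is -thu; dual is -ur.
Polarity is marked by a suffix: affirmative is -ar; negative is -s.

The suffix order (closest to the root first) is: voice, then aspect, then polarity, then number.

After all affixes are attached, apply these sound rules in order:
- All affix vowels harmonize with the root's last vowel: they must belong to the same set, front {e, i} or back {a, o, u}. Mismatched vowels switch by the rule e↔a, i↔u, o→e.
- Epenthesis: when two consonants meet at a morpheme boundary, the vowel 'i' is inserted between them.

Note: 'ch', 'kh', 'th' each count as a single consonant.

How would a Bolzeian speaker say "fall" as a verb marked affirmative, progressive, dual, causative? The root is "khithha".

Attach voice causative -sor → khithhasor.
Attach aspect progressive -dig → khithhasordig.
Attach polarity affirmative -ar → khithhasordigar.
Attach number dual -ur → khithhasordigarur.
Apply vowel harmony: khithhasordigarur → khithhasordugarur.
Apply epenthesis: khithhasordugarur → khithhasoridugarur.

khithhasoridugarur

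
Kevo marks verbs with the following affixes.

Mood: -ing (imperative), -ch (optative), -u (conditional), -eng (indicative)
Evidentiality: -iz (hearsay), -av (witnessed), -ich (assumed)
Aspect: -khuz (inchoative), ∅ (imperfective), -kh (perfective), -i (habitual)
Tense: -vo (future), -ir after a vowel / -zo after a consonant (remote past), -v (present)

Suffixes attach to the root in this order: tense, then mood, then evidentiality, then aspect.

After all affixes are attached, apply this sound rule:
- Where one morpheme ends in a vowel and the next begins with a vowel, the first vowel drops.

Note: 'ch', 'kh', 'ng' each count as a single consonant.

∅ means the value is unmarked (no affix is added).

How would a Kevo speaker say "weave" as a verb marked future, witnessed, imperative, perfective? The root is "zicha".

Attach tense future -vo → zichavo.
Attach mood imperative -ing → zichavoing.
Attach evidentiality witnessed -av → zichavoingav.
Attach aspect perfective -kh → zichavoingavkh.
Apply vowel deletion: zichavoingavkh → zichavingavkh.

zichavingavkh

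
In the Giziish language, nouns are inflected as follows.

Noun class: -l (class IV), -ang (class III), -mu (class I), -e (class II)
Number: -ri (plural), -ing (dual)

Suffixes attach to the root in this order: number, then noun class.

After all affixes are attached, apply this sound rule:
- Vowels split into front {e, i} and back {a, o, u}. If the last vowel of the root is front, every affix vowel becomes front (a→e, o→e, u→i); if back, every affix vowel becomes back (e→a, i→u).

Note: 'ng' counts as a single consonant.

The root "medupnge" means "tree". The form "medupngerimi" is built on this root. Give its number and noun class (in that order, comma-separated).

plural, class I

Segment: medupnge-ri-mu.
number: -ri → plural.
noun class: -mu → class I.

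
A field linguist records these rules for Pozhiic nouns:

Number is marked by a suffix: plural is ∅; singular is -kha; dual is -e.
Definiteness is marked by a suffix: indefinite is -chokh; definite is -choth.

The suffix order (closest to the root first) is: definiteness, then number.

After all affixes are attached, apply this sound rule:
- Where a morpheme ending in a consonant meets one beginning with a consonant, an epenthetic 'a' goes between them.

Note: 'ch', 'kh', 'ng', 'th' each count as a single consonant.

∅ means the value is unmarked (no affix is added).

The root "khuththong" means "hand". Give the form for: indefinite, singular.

khuththongachokhakha

Attach definiteness indefinite -chokh → khuththongchokh.
Attach number singular -kha → khuththongchokhkha.
Apply epenthesis: khuththongchokhkha → khuththongachokhakha.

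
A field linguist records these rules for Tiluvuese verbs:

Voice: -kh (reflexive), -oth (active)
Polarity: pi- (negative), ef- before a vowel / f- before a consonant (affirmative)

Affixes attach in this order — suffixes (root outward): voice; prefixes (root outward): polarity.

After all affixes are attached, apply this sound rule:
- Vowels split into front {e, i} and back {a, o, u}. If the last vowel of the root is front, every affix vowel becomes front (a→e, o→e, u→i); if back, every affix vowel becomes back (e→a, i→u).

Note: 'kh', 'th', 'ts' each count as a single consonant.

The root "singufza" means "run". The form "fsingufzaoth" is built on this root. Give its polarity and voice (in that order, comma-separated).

Segment: f-singufza-oth.
polarity: ef/f- → affirmative.
voice: -oth → active.

affirmative, active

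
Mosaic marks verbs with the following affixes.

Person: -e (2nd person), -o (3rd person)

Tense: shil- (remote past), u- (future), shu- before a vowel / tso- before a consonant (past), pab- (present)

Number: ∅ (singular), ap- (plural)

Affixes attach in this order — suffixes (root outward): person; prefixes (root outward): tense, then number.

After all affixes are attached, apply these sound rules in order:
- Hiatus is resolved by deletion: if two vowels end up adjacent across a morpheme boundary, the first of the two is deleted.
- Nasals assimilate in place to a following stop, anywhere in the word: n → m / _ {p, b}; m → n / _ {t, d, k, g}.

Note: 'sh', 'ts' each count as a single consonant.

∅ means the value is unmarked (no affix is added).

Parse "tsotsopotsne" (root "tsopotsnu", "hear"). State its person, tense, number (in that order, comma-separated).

Segment: tso-tsopotsnu-e.
person: -e → 2nd person.
tense: shu/tso- → past.
number: ∅ → singular.

2nd person, past, singular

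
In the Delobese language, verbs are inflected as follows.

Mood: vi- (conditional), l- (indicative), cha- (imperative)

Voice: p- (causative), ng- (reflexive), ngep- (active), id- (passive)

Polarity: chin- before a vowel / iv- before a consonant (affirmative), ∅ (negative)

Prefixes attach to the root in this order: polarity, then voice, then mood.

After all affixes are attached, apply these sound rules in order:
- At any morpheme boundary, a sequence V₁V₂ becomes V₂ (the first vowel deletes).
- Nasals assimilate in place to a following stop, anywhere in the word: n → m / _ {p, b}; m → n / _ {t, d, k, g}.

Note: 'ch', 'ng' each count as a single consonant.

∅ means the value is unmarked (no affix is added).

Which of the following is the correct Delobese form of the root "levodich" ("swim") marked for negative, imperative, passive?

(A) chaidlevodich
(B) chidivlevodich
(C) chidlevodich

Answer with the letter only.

polarity = negative: zero marking, form stays levodich.
Attach voice passive id- → idlevodich.
Attach mood imperative cha- → chaidlevodich.
Apply vowel deletion: chaidlevodich → chidlevodich.
Nasal assimilation: no change.
So the correct form is chidlevodich, option (C).
(A) chaidlevodich is wrong: it fails to apply the sound rule(s).
(B) chidivlevodich is wrong: it uses affirmative instead of negative for polarity.

C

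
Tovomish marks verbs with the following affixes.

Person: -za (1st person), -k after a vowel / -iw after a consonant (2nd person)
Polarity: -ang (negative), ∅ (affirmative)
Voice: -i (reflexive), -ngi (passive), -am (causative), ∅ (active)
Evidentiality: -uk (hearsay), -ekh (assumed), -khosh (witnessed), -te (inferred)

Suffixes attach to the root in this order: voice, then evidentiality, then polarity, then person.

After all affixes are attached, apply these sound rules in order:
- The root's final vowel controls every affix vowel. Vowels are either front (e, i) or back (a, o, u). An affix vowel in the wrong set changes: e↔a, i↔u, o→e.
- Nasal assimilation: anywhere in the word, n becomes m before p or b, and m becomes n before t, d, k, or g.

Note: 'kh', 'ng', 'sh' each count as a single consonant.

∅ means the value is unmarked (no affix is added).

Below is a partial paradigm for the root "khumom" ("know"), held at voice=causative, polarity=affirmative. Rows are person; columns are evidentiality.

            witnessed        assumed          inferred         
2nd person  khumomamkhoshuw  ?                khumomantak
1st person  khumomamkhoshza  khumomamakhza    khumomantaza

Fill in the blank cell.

Attach voice causative -am → khumomam.
Attach evidentiality assumed -ekh → khumomamekh.
polarity = affirmative: zero marking, form stays khumomamekh.
Attach person 2nd person -iw (after consonant 'kh') → khumomamekhiw.
Apply vowel harmony: khumomamekhiw → khumomamakhuw.
Nasal assimilation: no change.

khumomamakhuw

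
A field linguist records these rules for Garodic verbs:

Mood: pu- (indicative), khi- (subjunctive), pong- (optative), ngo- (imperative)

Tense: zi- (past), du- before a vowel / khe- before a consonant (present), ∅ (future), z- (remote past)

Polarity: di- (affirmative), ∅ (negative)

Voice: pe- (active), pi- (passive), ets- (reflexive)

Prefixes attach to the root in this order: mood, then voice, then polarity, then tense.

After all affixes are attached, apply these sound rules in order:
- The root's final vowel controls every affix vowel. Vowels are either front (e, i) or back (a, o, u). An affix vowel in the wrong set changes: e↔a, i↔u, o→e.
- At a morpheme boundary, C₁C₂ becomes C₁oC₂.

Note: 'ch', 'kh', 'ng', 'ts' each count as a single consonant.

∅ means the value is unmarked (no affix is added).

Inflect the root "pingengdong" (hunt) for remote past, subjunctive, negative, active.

zopakhupingengdong

Attach mood subjunctive khi- → khipingengdong.
Attach voice active pe- → pekhipingengdong.
polarity = negative: zero marking, form stays pekhipingengdong.
Attach tense remote past z- → zpekhipingengdong.
Apply vowel harmony: zpekhipingengdong → zpakhupingengdong.
Apply epenthesis: zpakhupingengdong → zopakhupingengdong.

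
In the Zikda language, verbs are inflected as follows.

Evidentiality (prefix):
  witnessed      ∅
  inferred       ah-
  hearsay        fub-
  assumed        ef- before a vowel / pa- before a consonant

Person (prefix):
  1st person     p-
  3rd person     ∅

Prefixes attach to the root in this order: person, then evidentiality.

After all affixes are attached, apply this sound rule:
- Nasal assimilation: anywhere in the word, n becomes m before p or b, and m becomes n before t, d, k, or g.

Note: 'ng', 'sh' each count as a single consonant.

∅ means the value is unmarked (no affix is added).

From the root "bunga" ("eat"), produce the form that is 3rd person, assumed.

person = 3rd person: zero marking, form stays bunga.
Attach evidentiality assumed pa- (before consonant 'b') → pabunga.
Nasal assimilation: no change.

pabunga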